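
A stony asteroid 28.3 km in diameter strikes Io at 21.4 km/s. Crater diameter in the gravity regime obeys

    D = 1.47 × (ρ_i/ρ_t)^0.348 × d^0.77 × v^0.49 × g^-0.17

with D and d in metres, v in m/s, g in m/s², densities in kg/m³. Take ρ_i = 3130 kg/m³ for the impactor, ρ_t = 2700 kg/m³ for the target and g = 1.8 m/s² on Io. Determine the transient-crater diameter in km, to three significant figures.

In SI units: d = 28300 m, v = 21400 m/s.
(ρ_i/ρ_t)^0.348 = (3130/2700)^0.348 = 1.053
d^0.77 = 28300^0.77 = 2678
v^0.49 = 21400^0.49 = 132.4
g^-0.17 = 1.8^-0.17 = 0.9049
D = 1.47 × 1.053 × 2678 × 132.4 × 0.9049 = 4.966 × 10^5 m
   = 496.6 km

D ≈ 497 km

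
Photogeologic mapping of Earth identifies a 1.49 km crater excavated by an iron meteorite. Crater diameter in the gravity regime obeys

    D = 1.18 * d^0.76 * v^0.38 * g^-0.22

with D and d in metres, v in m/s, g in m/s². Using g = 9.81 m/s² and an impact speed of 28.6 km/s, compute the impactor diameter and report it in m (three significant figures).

d ≈ 138 m

Rearranging for d: d = [D / (1.18 · 28600^0.38 · 9.81^-0.22)]^(1/0.76).
D = 1490 m.
28600^0.38 = 49.36
9.81^-0.22 = 0.6051
Denominator = 1.18 × 49.36 × 0.6051 = 35.24
D / 35.24 = 1490 / 35.24 = 42.28
d = 42.28^(1/0.76) = 42.28^1.3158 = 137.9 m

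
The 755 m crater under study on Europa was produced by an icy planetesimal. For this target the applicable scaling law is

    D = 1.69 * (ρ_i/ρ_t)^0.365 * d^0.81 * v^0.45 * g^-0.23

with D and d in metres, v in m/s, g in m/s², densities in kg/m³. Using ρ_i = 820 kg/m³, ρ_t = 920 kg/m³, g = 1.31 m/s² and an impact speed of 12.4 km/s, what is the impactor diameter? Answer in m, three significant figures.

Rearranging for d: d = [D / (1.69 · (820/920)^0.365 · 12400^0.45 · 1.31^-0.23)]^(1/0.81).
(820/920)^0.365 = 0.9589
12400^0.45 = 69.51
1.31^-0.23 = 0.9398
Denominator = 1.69 × 0.9589 × 69.51 × 0.9398 = 105.9
D / 105.9 = 755 / 105.9 = 7.129
d = 7.129^(1/0.81) = 7.129^1.2346 = 11.30 m

d ≈ 11.3 m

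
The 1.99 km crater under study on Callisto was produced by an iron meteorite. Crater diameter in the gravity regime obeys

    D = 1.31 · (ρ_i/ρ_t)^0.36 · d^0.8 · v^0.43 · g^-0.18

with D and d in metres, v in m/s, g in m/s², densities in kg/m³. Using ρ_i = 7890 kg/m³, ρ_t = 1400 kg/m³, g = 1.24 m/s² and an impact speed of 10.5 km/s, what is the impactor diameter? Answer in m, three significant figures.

d ≈ 31.5 m

Rearranging for d: d = [D / (1.31 · (7890/1400)^0.36 · 10500^0.43 · 1.24^-0.18)]^(1/0.8).
D = 1990 m.
(7890/1400)^0.36 = 1.864
10500^0.43 = 53.59
1.24^-0.18 = 0.9620
Denominator = 1.31 × 1.864 × 53.59 × 0.9620 = 125.9
D / 125.9 = 1990 / 125.9 = 15.81
d = 15.81^(1/0.8) = 15.81^1.25 = 31.53 m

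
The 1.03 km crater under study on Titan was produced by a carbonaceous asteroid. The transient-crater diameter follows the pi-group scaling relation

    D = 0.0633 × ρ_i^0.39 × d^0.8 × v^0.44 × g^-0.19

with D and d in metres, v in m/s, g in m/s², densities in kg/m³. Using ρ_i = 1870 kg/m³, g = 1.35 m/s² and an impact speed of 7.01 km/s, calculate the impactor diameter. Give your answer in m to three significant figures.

Rearranging for d: d = [D / (0.0633 · 1870^0.39 · 7010^0.44 · 1.35^-0.19)]^(1/0.8).
D = 1030 m.
1870^0.39 = 18.88
7010^0.44 = 49.22
1.35^-0.19 = 0.9446
Denominator = 0.0633 × 18.88 × 49.22 × 0.9446 = 55.56
D / 55.56 = 1030 / 55.56 = 18.54
d = 18.54^(1/0.8) = 18.54^1.25 = 38.47 m

d ≈ 38.5 m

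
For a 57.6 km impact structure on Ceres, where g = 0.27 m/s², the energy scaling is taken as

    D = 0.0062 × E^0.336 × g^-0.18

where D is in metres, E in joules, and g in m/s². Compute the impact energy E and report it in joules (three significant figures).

Rearranging: E = [D / (0.0062 · g^-0.18)]^(1/0.336).
D = 57600 m.
g^-0.18 = 0.27^-0.18 = 1.266
D / (0.0062 × 1.266) = 57600 / (7.849 × 10^-3) = 7.339 × 10^6
E = (7.339 × 10^6)^2.9762 = 2.713 × 10^20 J

E ≈ 2.71 × 10^20 J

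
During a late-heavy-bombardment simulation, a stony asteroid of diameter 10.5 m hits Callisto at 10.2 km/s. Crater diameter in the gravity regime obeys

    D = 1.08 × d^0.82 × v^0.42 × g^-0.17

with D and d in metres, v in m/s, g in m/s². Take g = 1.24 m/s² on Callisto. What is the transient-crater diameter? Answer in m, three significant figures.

D ≈ 346 m

In SI units: v = 10200 m/s.
d^0.82 = 10.5^0.82 = 6.877
v^0.42 = 10200^0.42 = 48.26
g^-0.17 = 1.24^-0.17 = 0.9641
D = 1.08 × 6.877 × 48.26 × 0.9641 = 345.6 m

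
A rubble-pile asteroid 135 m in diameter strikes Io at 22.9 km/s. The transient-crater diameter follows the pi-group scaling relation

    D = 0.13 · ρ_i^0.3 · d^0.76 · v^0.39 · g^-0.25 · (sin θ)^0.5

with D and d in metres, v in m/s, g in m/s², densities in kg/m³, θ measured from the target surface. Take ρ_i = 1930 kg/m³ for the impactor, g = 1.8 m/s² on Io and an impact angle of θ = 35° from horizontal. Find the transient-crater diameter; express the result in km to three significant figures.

In SI units: v = 22900 m/s.
ρ_i^0.3 = 1930^0.3 = 9.675
d^0.76 = 135^0.76 = 41.60
v^0.39 = 22900^0.39 = 50.16
g^-0.25 = 1.8^-0.25 = 0.8633
(sin 35°)^0.5 = 0.5736^0.5 = 0.7574
D = 0.13 × 9.675 × 41.60 × 50.16 × 0.8633 × 0.7574 = 1716 m
   = 1.716 km

D ≈ 1.72 km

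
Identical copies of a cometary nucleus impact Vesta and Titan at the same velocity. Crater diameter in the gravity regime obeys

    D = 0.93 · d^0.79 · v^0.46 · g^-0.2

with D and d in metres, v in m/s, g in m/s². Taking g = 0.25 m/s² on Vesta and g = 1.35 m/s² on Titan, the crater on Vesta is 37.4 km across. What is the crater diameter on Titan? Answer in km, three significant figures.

All impactor-dependent factors cancel in the ratio, leaving D_Titan/D_Vesta = (g_Titan/g_Vesta)^-0.2.
(1.35/0.25)^-0.2 = 5.400^-0.2 = 0.7137
D_Titan = 0.7137 × 37.4 km = 26.7 km

D ≈ 26.7 km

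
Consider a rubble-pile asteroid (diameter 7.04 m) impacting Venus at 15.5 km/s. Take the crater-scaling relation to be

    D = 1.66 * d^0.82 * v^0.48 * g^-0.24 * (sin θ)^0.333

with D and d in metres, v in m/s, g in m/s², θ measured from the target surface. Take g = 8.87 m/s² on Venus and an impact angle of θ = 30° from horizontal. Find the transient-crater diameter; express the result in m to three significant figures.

In SI units: v = 15500 m/s.
d^0.82 = 7.04^0.82 = 4.955
v^0.48 = 15500^0.48 = 102.7
g^-0.24 = 8.87^-0.24 = 0.5922
(sin 30°)^0.333 = 0.5000^0.333 = 0.7939
D = 1.66 × 4.955 × 102.7 × 0.5922 × 0.7939 = 397.2 m

D ≈ 397 m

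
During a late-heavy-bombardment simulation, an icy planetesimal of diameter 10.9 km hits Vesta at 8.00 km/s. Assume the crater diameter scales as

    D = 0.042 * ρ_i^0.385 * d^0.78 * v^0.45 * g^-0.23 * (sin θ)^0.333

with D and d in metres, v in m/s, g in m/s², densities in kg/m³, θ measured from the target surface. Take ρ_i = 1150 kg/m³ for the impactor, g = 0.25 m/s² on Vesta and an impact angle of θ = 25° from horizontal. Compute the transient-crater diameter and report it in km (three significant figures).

D ≈ 52.6 km

In SI units: d = 10900 m, v = 8000 m/s.
ρ_i^0.385 = 1150^0.385 = 15.08
d^0.78 = 10900^0.78 = 1410
v^0.45 = 8000^0.45 = 57.07
g^-0.23 = 0.25^-0.23 = 1.376
(sin 25°)^0.333 = 0.4226^0.333 = 0.7506
D = 0.042 × 15.08 × 1410 × 57.07 × 1.376 × 0.7506 = 52639 m
   = 52.64 km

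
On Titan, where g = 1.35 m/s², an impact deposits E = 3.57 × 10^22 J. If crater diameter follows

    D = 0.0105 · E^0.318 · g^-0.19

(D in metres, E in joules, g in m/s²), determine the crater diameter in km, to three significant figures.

D ≈ 147 km

E^0.318 = (3.57 × 10^22)^0.318 = 1.485 × 10^7
g^-0.19 = 1.35^-0.19 = 0.9446
D = 0.0105 × 1.485 × 10^7 × 0.9446 = 1.473 × 10^5 m
   = 147.3 km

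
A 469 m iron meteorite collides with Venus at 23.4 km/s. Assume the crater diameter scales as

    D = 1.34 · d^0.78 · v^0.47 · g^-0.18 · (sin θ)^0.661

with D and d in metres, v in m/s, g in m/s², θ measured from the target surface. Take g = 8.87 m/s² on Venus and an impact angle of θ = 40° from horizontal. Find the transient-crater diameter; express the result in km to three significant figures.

D ≈ 9.26 km

In SI units: v = 23400 m/s.
d^0.78 = 469^0.78 = 121.2
v^0.47 = 23400^0.47 = 113.1
g^-0.18 = 8.87^-0.18 = 0.6751
(sin 40°)^0.661 = 0.6428^0.661 = 0.7467
D = 1.34 × 121.2 × 113.1 × 0.6751 × 0.7467 = 9259 m
   = 9.259 km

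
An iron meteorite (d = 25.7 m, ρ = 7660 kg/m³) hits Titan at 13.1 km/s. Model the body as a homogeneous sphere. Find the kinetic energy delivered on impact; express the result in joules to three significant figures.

v = 13100 m/s.
Mass m = (π/6) ρ d³ = (π/6) × 7660 × (25.7)³ = 6.808 × 10^7 kg
E = ½ m v² = 0.5 × 6.808 × 10^7 × (13100)² = 5.842 × 10^15 J

E ≈ 5.84 × 10^15 J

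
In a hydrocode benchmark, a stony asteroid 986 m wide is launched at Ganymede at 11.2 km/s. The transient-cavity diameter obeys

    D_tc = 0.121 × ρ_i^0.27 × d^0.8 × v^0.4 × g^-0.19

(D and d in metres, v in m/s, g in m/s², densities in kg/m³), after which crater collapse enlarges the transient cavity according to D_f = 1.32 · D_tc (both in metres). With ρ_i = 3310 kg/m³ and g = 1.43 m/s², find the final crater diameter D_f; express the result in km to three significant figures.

D_f ≈ 13.8 km

v = 11200 m/s.
ρ_i^0.27 = 3310^0.27 = 8.920
d^0.8 = 986^0.8 = 248.4
v^0.4 = 11200^0.4 = 41.66
g^-0.19 = 1.43^-0.19 = 0.9343
D_tc = 0.121 × 8.920 × 248.4 × 41.66 × 0.9343 = 10440 m
D_f = 1.32 × 10440 = 13781 m
     = 13.78 km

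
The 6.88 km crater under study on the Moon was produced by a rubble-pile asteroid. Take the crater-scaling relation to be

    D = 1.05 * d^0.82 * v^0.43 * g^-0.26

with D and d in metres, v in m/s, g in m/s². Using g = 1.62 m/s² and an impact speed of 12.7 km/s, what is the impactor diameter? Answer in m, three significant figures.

d ≈ 370 m

Rearranging for d: d = [D / (1.05 · 12700^0.43 · 1.62^-0.26)]^(1/0.82).
D = 6880 m.
12700^0.43 = 58.16
1.62^-0.26 = 0.8821
Denominator = 1.05 × 58.16 × 0.8821 = 53.87
D / 53.87 = 6880 / 53.87 = 127.7
d = 127.7^(1/0.82) = 127.7^1.2195 = 370.3 m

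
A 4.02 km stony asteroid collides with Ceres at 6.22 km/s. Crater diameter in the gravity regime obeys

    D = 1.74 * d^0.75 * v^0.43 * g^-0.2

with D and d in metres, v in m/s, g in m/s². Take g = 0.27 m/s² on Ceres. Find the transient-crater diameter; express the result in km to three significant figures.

D ≈ 48.8 km

In SI units: d = 4020 m, v = 6220 m/s.
d^0.75 = 4020^0.75 = 504.9
v^0.43 = 6220^0.43 = 42.79
g^-0.2 = 0.27^-0.2 = 1.299
D = 1.74 × 504.9 × 42.79 × 1.299 = 48832 m
   = 48.83 km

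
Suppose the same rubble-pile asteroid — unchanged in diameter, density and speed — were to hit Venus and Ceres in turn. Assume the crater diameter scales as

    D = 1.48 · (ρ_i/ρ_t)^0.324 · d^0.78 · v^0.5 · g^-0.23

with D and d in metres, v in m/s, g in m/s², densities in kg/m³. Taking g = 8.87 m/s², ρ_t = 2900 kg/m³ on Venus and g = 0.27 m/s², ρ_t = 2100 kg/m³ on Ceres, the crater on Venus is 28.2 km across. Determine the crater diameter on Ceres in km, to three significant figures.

D ≈ 69.9 km

The impactor-only factors (d, v, ρ_i) cancel in the ratio, leaving D_Ceres/D_Venus = (g_Ceres/g_Venus)^-0.23 · (ρ_t,Venus/ρ_t,Ceres)^0.324.
(0.27/8.87)^-0.23 = 0.03044^-0.23 = 2.233
(2900/2100)^0.324 = 1.381^0.324 = 1.110
Ratio = 2.233 × 1.110 = 2.479
D_Ceres = 2.479 × 28.2 km = 69.9 km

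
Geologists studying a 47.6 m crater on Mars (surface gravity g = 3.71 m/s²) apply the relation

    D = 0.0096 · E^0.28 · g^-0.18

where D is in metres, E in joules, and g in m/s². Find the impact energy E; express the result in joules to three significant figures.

E ≈ 3.66 × 10^13 J

Rearranging: E = [D / (0.0096 · g^-0.18)]^(1/0.28).
g^-0.18 = 3.71^-0.18 = 0.7898
D / (0.0096 × 0.7898) = 47.6 / (7.582 × 10^-3) = 6.278 × 10^3
E = (6.278 × 10^3)^3.5714 = 3.660 × 10^13 J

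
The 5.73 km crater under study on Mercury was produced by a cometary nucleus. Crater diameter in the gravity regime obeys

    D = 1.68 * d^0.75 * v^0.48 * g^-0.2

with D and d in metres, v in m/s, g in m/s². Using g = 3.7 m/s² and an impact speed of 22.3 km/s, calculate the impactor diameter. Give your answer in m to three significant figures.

Rearranging for d: d = [D / (1.68 · 22300^0.48 · 3.7^-0.2)]^(1/0.75).
D = 5730 m.
22300^0.48 = 122.2
3.7^-0.2 = 0.7698
Denominator = 1.68 × 122.2 × 0.7698 = 158.0
D / 158.0 = 5730 / 158.0 = 36.27
d = 36.27^(1/0.75) = 36.27^1.3333 = 120.0 m

d ≈ 120 m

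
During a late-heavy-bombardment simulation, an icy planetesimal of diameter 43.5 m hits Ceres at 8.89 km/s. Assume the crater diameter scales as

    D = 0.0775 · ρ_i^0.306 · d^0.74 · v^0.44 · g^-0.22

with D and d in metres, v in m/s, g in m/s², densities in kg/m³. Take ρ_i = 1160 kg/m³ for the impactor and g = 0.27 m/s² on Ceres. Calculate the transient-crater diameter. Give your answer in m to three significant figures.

In SI units: v = 8890 m/s.
ρ_i^0.306 = 1160^0.306 = 8.664
d^0.74 = 43.5^0.74 = 16.31
v^0.44 = 8890^0.44 = 54.64
g^-0.22 = 0.27^-0.22 = 1.334
D = 0.0775 × 8.664 × 16.31 × 54.64 × 1.334 = 798.3 m

D ≈ 798 m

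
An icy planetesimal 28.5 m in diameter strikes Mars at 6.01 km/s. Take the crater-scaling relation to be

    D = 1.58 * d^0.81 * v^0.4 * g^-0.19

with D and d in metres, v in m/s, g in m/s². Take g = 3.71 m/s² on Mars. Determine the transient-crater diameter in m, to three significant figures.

In SI units: v = 6010 m/s.
d^0.81 = 28.5^0.81 = 15.08
v^0.4 = 6010^0.4 = 32.48
g^-0.19 = 3.71^-0.19 = 0.7795
D = 1.58 × 15.08 × 32.48 × 0.7795 = 603.2 m

D ≈ 603 m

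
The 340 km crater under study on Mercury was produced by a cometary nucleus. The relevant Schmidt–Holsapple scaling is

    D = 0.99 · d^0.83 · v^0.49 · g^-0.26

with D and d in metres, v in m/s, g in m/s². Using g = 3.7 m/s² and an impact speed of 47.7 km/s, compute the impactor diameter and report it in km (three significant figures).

d ≈ 12.2 km

Rearranging for d: d = [D / (0.99 · 47700^0.49 · 3.7^-0.26)]^(1/0.83).
D = 340000 m.
47700^0.49 = 196.1
3.7^-0.26 = 0.7117
Denominator = 0.99 × 196.1 × 0.7117 = 138.2
D / 138.2 = 340000 / 138.2 = 2460
d = 2460^(1/0.83) = 2460^1.2048 = 12173 m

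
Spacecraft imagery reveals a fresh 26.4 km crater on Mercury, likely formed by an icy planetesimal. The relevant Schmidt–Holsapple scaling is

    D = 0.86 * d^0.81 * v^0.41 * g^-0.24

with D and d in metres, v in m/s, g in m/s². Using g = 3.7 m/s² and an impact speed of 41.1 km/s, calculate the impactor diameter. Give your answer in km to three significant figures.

d ≈ 2.36 km

Rearranging for d: d = [D / (0.86 · 41100^0.41 · 3.7^-0.24)]^(1/0.81).
D = 26400 m.
41100^0.41 = 77.92
3.7^-0.24 = 0.7305
Denominator = 0.86 × 77.92 × 0.7305 = 48.95
D / 48.95 = 26400 / 48.95 = 539.3
d = 539.3^(1/0.81) = 539.3^1.2346 = 2359 m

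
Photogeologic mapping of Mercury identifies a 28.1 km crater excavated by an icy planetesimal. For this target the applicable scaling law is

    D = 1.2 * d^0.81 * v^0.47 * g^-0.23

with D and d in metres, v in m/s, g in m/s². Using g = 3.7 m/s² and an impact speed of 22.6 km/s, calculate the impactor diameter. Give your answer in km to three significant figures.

d ≈ 1.07 km

Rearranging for d: d = [D / (1.2 · 22600^0.47 · 3.7^-0.23)]^(1/0.81).
D = 28100 m.
22600^0.47 = 111.3
3.7^-0.23 = 0.7401
Denominator = 1.2 × 111.3 × 0.7401 = 98.85
D / 98.85 = 28100 / 98.85 = 284.3
d = 284.3^(1/0.81) = 284.3^1.2346 = 1070 m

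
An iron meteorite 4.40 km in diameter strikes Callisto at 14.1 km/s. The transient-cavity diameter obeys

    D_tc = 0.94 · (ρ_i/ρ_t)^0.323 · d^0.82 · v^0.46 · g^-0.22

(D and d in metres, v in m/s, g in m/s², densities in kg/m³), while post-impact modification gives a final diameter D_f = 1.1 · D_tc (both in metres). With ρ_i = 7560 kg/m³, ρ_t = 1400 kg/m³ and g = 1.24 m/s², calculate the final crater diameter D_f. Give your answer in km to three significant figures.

D_f ≈ 134 km

In SI: d = 4400 m, v = 14100 m/s.
(ρ_i/ρ_t)^0.323 = (7560/1400)^0.323 = 1.724
d^0.82 = 4400^0.82 = 971.9
v^0.46 = 14100^0.46 = 81.03
g^-0.22 = 1.24^-0.22 = 0.9538
D_tc = 0.94 × 1.724 × 971.9 × 81.03 × 0.9538 = 1.217 × 10^5 m
D_f = 1.1 × 1.217 × 10^5 = 1.339 × 10^5 m
     = 133.9 km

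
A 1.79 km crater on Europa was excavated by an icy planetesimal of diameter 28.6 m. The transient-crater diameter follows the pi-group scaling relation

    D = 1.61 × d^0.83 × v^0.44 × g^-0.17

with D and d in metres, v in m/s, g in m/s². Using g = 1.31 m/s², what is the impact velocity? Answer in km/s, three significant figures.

v ≈ 16.6 km/s

Rearranging for v: v = [D / (1.61 · 28.6^0.83 · 1.31^-0.17)]^(1/0.44).
D = 1790 m.
28.6^0.83 = 16.17
1.31^-0.17 = 0.9551
Denominator = 1.61 × 16.17 × 0.9551 = 24.86
D / 24.86 = 1790 / 24.86 = 72.00
v = 72.00^(1/0.44) = 72.00^2.2727 = 16640 m/s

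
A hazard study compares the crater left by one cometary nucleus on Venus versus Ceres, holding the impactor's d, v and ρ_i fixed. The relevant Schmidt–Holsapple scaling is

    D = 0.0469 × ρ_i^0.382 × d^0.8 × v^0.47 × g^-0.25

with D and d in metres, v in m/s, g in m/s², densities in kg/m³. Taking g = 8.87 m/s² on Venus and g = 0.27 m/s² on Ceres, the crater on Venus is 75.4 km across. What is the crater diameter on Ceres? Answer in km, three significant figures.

All impactor-dependent factors cancel in the ratio, leaving D_Ceres/D_Venus = (g_Ceres/g_Venus)^-0.25.
(0.27/8.87)^-0.25 = 0.03044^-0.25 = 2.394
D_Ceres = 2.394 × 75.4 km = 181 km

D ≈ 181 km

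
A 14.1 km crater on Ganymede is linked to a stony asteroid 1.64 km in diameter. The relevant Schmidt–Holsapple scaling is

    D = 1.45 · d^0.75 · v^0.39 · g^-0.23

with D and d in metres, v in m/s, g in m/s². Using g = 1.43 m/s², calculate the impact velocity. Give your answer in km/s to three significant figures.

Rearranging for v: v = [D / (1.45 · 1640^0.75 · 1.43^-0.23)]^(1/0.39).
D = 14100 m.
1640^0.75 = 257.7
1.43^-0.23 = 0.9210
Denominator = 1.45 × 257.7 × 0.9210 = 344.1
D / 344.1 = 14100 / 344.1 = 40.98
v = 40.98^(1/0.39) = 40.98^2.5641 = 13639 m/s

v ≈ 13.6 km/s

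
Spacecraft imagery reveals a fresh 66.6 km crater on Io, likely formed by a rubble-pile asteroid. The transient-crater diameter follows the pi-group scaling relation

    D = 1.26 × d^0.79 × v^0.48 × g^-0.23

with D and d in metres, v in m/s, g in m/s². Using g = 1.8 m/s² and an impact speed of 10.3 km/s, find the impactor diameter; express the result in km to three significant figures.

Rearranging for d: d = [D / (1.26 · 10300^0.48 · 1.8^-0.23)]^(1/0.79).
D = 66600 m.
10300^0.48 = 84.36
1.8^-0.23 = 0.8735
Denominator = 1.26 × 84.36 × 0.8735 = 92.85
D / 92.85 = 66600 / 92.85 = 717.3
d = 717.3^(1/0.79) = 717.3^1.2658 = 4119 m

d ≈ 4.12 km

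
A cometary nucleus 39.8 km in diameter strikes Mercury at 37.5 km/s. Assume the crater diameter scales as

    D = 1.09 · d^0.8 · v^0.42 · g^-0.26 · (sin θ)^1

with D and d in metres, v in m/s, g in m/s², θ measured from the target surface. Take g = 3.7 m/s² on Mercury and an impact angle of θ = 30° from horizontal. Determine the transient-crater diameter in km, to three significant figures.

In SI units: d = 39800 m, v = 37500 m/s.
d^0.8 = 39800^0.8 = 4785
v^0.42 = 37500^0.42 = 83.39
g^-0.26 = 3.7^-0.26 = 0.7117
(sin 30°)^1 = 0.5000^1 = 0.5000
D = 1.09 × 4785 × 83.39 × 0.7117 × 0.5000 = 1.548 × 10^5 m
   = 154.8 km

D ≈ 155 km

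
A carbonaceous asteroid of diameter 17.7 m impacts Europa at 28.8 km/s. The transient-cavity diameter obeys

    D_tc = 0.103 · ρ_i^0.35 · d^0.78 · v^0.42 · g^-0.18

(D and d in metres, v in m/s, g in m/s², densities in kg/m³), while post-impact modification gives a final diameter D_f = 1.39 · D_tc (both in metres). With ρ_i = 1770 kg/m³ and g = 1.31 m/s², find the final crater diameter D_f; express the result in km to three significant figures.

v = 28800 m/s.
ρ_i^0.35 = 1770^0.35 = 13.70
d^0.78 = 17.7^0.78 = 9.406
v^0.42 = 28800^0.42 = 74.64
g^-0.18 = 1.31^-0.18 = 0.9526
D_tc = 0.103 × 13.70 × 9.406 × 74.64 × 0.9526 = 943.7 m
D_f = 1.39 × 943.7 = 1312 m
     = 1.312 km

D_f ≈ 1.31 km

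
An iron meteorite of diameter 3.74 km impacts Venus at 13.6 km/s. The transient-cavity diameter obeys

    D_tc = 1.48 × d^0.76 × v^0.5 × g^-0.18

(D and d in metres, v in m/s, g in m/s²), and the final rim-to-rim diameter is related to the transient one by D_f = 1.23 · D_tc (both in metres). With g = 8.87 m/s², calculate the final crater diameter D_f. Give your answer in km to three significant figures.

D_f ≈ 74.4 km

In SI: d = 3740 m, v = 13600 m/s.
d^0.76 = 3740^0.76 = 519.3
v^0.5 = 13600^0.5 = 116.6
g^-0.18 = 8.87^-0.18 = 0.6751
D_tc = 1.48 × 519.3 × 116.6 × 0.6751 = 60500 m
D_f = 1.23 × 60500 = 74415 m
     = 74.42 km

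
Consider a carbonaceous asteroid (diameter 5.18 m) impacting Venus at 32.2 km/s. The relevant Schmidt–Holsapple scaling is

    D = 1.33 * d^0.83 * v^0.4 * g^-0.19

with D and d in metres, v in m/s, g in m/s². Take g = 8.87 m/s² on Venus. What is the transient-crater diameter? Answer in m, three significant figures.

D ≈ 219 m

In SI units: v = 32200 m/s.
d^0.83 = 5.18^0.83 = 3.916
v^0.4 = 32200^0.4 = 63.55
g^-0.19 = 8.87^-0.19 = 0.6605
D = 1.33 × 3.916 × 63.55 × 0.6605 = 218.6 m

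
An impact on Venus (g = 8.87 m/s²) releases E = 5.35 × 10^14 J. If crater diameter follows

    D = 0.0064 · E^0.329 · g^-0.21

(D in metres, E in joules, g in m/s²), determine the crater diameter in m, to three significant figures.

D ≈ 284 m

E^0.329 = (5.35 × 10^14)^0.329 = 7.009 × 10^4
g^-0.21 = 8.87^-0.21 = 0.6323
D = 0.0064 × 7.009 × 10^4 × 0.6323 = 283.6 m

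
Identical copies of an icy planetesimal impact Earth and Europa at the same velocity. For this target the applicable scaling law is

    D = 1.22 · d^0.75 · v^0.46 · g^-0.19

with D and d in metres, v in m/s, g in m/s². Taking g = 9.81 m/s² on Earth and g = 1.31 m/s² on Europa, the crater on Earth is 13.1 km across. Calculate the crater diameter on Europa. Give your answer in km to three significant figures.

All impactor-dependent factors cancel in the ratio, leaving D_Europa/D_Earth = (g_Europa/g_Earth)^-0.19.
(1.31/9.81)^-0.19 = 0.1335^-0.19 = 1.466
D_Europa = 1.466 × 13.1 km = 19.2 km

D ≈ 19.2 km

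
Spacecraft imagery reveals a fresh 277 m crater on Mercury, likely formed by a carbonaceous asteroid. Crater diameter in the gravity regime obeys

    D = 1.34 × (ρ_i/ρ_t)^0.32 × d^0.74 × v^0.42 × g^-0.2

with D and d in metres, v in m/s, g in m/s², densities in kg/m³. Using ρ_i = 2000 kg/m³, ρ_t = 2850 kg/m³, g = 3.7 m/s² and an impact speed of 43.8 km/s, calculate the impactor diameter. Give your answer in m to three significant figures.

Rearranging for d: d = [D / (1.34 · (2000/2850)^0.32 · 43800^0.42 · 3.7^-0.2)]^(1/0.74).
(2000/2850)^0.32 = 0.8929
43800^0.42 = 89.01
3.7^-0.2 = 0.7698
Denominator = 1.34 × 0.8929 × 89.01 × 0.7698 = 81.98
D / 81.98 = 277 / 81.98 = 3.379
d = 3.379^(1/0.74) = 3.379^1.3514 = 5.183 m

d ≈ 5.18 m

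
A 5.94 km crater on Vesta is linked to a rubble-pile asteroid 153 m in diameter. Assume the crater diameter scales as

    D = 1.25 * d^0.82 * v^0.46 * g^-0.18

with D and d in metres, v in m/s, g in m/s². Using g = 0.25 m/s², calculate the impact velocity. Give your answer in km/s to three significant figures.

v ≈ 7.30 km/s

Rearranging for v: v = [D / (1.25 · 153^0.82 · 0.25^-0.18)]^(1/0.46).
D = 5940 m.
153^0.82 = 61.87
0.25^-0.18 = 1.283
Denominator = 1.25 × 61.87 × 1.283 = 99.22
D / 99.22 = 5940 / 99.22 = 59.87
v = 59.87^(1/0.46) = 59.87^2.1739 = 7303 m/s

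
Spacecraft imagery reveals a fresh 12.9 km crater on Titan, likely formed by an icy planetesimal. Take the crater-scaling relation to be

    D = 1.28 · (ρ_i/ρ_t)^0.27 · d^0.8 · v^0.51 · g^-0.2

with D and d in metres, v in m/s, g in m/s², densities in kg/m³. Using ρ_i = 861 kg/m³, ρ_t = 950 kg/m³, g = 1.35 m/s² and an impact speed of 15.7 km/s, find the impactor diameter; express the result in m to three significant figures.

Rearranging for d: d = [D / (1.28 · (861/950)^0.27 · 15700^0.51 · 1.35^-0.2)]^(1/0.8).
D = 12900 m.
(861/950)^0.27 = 0.9738
15700^0.51 = 138.0
1.35^-0.2 = 0.9417
Denominator = 1.28 × 0.9738 × 138.0 × 0.9417 = 162.0
D / 162.0 = 12900 / 162.0 = 79.63
d = 79.63^(1/0.8) = 79.63^1.25 = 237.9 m

d ≈ 238 m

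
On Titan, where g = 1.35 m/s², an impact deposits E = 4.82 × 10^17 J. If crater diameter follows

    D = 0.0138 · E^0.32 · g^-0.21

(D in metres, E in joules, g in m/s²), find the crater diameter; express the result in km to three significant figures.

D ≈ 5.90 km

E^0.32 = (4.82 × 10^17)^0.32 = 4.556 × 10^5
g^-0.21 = 1.35^-0.21 = 0.9389
D = 0.0138 × 4.556 × 10^5 × 0.9389 = 5903 m
   = 5.903 km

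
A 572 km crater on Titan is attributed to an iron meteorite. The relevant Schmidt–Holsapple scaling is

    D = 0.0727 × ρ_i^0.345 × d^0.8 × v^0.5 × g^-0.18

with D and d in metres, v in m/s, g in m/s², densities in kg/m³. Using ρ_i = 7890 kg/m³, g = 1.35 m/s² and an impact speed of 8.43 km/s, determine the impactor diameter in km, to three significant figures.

Rearranging for d: d = [D / (0.0727 · 7890^0.345 · 8430^0.5 · 1.35^-0.18)]^(1/0.8).
D = 572000 m.
7890^0.345 = 22.11
8430^0.5 = 91.82
1.35^-0.18 = 0.9474
Denominator = 0.0727 × 22.11 × 91.82 × 0.9474 = 139.8
D / 139.8 = 572000 / 139.8 = 4092
d = 4092^(1/0.8) = 4092^1.25 = 32728 m

d ≈ 32.7 km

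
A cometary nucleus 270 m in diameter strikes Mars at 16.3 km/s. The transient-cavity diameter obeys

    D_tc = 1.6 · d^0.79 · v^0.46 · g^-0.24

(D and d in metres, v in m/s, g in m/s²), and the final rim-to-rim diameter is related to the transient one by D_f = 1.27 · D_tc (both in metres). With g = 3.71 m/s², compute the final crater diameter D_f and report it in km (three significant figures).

v = 16300 m/s.
d^0.79 = 270^0.79 = 83.33
v^0.46 = 16300^0.46 = 86.62
g^-0.24 = 3.71^-0.24 = 0.7300
D_tc = 1.6 × 83.33 × 86.62 × 0.7300 = 8431 m
D_f = 1.27 × 8431 = 10707 m
     = 10.71 km

D_f ≈ 10.7 km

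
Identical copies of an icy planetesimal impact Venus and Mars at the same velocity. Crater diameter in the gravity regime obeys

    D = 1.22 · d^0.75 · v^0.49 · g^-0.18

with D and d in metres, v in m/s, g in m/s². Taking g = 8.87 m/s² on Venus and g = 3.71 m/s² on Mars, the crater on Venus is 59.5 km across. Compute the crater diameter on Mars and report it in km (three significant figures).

All impactor-dependent factors cancel in the ratio, leaving D_Mars/D_Venus = (g_Mars/g_Venus)^-0.18.
(3.71/8.87)^-0.18 = 0.4183^-0.18 = 1.170
D_Mars = 1.170 × 59.5 km = 69.6 km

D ≈ 69.6 km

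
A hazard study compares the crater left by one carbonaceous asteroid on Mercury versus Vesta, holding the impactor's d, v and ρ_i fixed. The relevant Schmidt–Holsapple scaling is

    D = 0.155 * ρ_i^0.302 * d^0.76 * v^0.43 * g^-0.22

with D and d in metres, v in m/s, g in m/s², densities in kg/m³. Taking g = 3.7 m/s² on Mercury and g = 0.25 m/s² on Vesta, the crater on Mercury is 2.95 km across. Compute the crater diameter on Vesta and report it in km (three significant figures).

All impactor-dependent factors cancel in the ratio, leaving D_Vesta/D_Mercury = (g_Vesta/g_Mercury)^-0.22.
(0.25/3.7)^-0.22 = 0.06757^-0.22 = 1.809
D_Vesta = 1.809 × 2.95 km = 5.34 km

D ≈ 5.34 km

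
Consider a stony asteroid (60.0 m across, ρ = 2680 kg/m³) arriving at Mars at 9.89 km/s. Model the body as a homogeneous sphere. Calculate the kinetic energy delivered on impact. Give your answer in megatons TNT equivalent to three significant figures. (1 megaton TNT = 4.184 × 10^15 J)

v = 9890 m/s.
Mass m = (π/6) ρ d³ = (π/6) × 2680 × (60)³ = 3.031 × 10^8 kg
E = ½ m v² = 0.5 × 3.031 × 10^8 × (9890)² = 1.482 × 10^16 J
   = 1.482 × 10^16 / 4.184×10^15 = 3.542 Mt

E ≈ 3.54 Mt TNT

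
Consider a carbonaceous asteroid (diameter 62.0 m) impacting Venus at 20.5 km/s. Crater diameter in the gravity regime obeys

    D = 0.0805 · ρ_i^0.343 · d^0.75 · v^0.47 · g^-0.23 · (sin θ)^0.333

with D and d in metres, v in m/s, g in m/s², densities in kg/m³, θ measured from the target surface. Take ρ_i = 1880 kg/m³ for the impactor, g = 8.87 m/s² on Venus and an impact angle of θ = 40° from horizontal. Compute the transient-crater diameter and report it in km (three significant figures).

In SI units: v = 20500 m/s.
ρ_i^0.343 = 1880^0.343 = 13.28
d^0.75 = 62^0.75 = 22.09
v^0.47 = 20500^0.47 = 106.3
g^-0.23 = 8.87^-0.23 = 0.6053
(sin 40°)^0.333 = 0.6428^0.333 = 0.8632
D = 0.0805 × 13.28 × 22.09 × 106.3 × 0.6053 × 0.8632 = 1312 m
   = 1.312 km

D ≈ 1.31 km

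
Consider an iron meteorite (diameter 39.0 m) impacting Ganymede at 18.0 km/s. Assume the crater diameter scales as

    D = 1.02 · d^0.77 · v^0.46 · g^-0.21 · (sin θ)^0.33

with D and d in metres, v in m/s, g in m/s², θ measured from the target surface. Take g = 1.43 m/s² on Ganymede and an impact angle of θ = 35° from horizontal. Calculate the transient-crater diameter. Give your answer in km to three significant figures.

In SI units: v = 18000 m/s.
d^0.77 = 39^0.77 = 16.79
v^0.46 = 18000^0.46 = 90.66
g^-0.21 = 1.43^-0.21 = 0.9276
(sin 35°)^0.33 = 0.5736^0.33 = 0.8324
D = 1.02 × 16.79 × 90.66 × 0.9276 × 0.8324 = 1199 m
   = 1.199 km

D ≈ 1.20 km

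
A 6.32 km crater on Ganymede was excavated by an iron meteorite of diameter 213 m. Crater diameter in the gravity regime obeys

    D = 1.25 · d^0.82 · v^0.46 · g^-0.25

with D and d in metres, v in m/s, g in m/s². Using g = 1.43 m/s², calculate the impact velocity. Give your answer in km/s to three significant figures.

v ≈ 9.67 km/s

Rearranging for v: v = [D / (1.25 · 213^0.82 · 1.43^-0.25)]^(1/0.46).
D = 6320 m.
213^0.82 = 81.15
1.43^-0.25 = 0.9145
Denominator = 1.25 × 81.15 × 0.9145 = 92.76
D / 92.76 = 6320 / 92.76 = 68.13
v = 68.13^(1/0.46) = 68.13^2.1739 = 9672 m/s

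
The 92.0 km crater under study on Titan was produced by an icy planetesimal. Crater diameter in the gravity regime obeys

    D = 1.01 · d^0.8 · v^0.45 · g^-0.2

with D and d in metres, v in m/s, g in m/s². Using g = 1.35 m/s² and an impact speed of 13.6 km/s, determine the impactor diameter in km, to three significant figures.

Rearranging for d: d = [D / (1.01 · 13600^0.45 · 1.35^-0.2)]^(1/0.8).
D = 92000 m.
13600^0.45 = 72.46
1.35^-0.2 = 0.9417
Denominator = 1.01 × 72.46 × 0.9417 = 68.92
D / 68.92 = 92000 / 68.92 = 1335
d = 1335^(1/0.8) = 1335^1.25 = 8070 m

d ≈ 8.07 km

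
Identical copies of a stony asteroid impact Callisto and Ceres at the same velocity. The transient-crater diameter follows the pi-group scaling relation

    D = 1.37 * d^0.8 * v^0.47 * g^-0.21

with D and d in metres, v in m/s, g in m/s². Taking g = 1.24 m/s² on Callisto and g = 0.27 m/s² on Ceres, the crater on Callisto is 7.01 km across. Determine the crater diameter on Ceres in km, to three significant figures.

D ≈ 9.65 km

All impactor-dependent factors cancel in the ratio, leaving D_Ceres/D_Callisto = (g_Ceres/g_Callisto)^-0.21.
(0.27/1.24)^-0.21 = 0.2177^-0.21 = 1.377
D_Ceres = 1.377 × 7.01 km = 9.65 km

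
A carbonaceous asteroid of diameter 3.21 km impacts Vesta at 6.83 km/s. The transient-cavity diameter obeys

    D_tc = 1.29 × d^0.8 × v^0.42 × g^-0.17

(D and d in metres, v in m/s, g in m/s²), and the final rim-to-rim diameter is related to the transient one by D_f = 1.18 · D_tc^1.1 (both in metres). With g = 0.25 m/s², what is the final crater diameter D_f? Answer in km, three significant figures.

In SI: d = 3210 m, v = 6830 m/s.
d^0.8 = 3210^0.8 = 638.6
v^0.42 = 6830^0.42 = 40.78
g^-0.17 = 0.25^-0.17 = 1.266
D_tc = 1.29 × 638.6 × 40.78 × 1.266 = 42530 m
D_f = 1.18 × (42530)^1.1 = 1.457 × 10^5 m
     = 145.7 km

D_f ≈ 146 km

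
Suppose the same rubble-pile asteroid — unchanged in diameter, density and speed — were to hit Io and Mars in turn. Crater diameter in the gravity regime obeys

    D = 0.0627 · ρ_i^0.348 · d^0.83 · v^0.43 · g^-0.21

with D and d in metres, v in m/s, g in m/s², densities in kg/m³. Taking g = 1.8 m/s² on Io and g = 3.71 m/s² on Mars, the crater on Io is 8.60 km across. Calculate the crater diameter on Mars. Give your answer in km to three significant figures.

All impactor-dependent factors cancel in the ratio, leaving D_Mars/D_Io = (g_Mars/g_Io)^-0.21.
(3.71/1.8)^-0.21 = 2.061^-0.21 = 0.8591
D_Mars = 0.8591 × 8.60 km = 7.39 km

D ≈ 7.39 km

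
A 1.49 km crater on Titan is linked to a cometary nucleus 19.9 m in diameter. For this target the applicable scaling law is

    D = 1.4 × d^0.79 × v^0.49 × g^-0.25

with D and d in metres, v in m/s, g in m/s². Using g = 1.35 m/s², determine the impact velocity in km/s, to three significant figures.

Rearranging for v: v = [D / (1.4 · 19.9^0.79 · 1.35^-0.25)]^(1/0.49).
D = 1490 m.
19.9^0.79 = 10.62
1.35^-0.25 = 0.9277
Denominator = 1.4 × 10.62 × 0.9277 = 13.79
D / 13.79 = 1490 / 13.79 = 108.0
v = 108.0^(1/0.49) = 108.0^2.0408 = 14119 m/s

v ≈ 14.1 km/s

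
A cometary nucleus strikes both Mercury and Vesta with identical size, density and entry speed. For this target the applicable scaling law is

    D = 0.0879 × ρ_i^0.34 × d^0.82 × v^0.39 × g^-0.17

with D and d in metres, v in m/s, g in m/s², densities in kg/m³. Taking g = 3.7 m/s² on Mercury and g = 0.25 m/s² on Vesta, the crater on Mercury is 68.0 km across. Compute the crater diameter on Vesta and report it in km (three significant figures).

All impactor-dependent factors cancel in the ratio, leaving D_Vesta/D_Mercury = (g_Vesta/g_Mercury)^-0.17.
(0.25/3.7)^-0.17 = 0.06757^-0.17 = 1.581
D_Vesta = 1.581 × 68.0 km = 108 km

D ≈ 108 km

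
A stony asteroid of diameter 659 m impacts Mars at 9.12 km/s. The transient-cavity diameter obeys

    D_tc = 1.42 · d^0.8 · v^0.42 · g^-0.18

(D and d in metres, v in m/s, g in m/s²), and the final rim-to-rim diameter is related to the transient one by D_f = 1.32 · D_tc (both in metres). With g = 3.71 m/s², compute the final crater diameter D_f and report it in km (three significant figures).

v = 9120 m/s.
d^0.8 = 659^0.8 = 179.9
v^0.42 = 9120^0.42 = 46.05
g^-0.18 = 3.71^-0.18 = 0.7898
D_tc = 1.42 × 179.9 × 46.05 × 0.7898 = 9291 m
D_f = 1.32 × 9291 = 12264 m
     = 12.26 km

D_f ≈ 12.3 km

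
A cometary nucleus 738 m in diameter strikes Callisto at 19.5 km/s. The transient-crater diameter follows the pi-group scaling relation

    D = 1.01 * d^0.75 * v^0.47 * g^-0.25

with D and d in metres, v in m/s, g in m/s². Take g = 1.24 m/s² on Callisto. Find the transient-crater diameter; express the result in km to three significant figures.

D ≈ 14.1 km

In SI units: v = 19500 m/s.
d^0.75 = 738^0.75 = 141.6
v^0.47 = 19500^0.47 = 103.8
g^-0.25 = 1.24^-0.25 = 0.9476
D = 1.01 × 141.6 × 103.8 × 0.9476 = 14067 m
   = 14.07 km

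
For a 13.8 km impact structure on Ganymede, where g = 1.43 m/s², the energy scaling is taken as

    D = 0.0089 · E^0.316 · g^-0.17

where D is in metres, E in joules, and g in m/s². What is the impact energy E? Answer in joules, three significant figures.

E ≈ 4.72 × 10^19 J

Rearranging: E = [D / (0.0089 · g^-0.17)]^(1/0.316).
D = 13800 m.
g^-0.17 = 1.43^-0.17 = 0.9410
D / (0.0089 × 0.9410) = 13800 / (8.375 × 10^-3) = 1.648 × 10^6
E = (1.648 × 10^6)^3.1646 = 4.723 × 10^19 J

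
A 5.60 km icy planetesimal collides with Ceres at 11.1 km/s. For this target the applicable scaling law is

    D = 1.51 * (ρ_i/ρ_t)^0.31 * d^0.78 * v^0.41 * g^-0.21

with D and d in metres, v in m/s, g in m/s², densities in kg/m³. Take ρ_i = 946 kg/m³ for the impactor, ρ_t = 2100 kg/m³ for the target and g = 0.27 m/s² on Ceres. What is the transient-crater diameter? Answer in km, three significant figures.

In SI units: d = 5600 m, v = 11100 m/s.
(ρ_i/ρ_t)^0.31 = (946/2100)^0.31 = 0.7810
d^0.78 = 5600^0.78 = 838.7
v^0.41 = 11100^0.41 = 45.56
g^-0.21 = 0.27^-0.21 = 1.316
D = 1.51 × 0.7810 × 838.7 × 45.56 × 1.316 = 59303 m
   = 59.30 km

D ≈ 59.3 km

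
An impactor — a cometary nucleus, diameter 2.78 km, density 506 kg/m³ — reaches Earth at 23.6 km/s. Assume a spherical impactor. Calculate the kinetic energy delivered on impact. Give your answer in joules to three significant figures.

d = 2780 m; v = 23600 m/s.
Mass m = (π/6) ρ d³ = (π/6) × 506 × (2780)³ = 5.692 × 10^12 kg
E = ½ m v² = 0.5 × 5.692 × 10^12 × (23600)² = 1.585 × 10^21 J

E ≈ 1.59 × 10^21 J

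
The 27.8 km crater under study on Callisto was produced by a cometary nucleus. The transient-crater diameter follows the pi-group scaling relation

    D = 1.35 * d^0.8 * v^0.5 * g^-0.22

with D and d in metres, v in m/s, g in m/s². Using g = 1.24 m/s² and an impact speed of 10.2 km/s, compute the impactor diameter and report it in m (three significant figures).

Rearranging for d: d = [D / (1.35 · 10200^0.5 · 1.24^-0.22)]^(1/0.8).
D = 27800 m.
10200^0.5 = 101.0
1.24^-0.22 = 0.9538
Denominator = 1.35 × 101.0 × 0.9538 = 130.1
D / 130.1 = 27800 / 130.1 = 213.7
d = 213.7^(1/0.8) = 213.7^1.25 = 817.1 m

d ≈ 817 m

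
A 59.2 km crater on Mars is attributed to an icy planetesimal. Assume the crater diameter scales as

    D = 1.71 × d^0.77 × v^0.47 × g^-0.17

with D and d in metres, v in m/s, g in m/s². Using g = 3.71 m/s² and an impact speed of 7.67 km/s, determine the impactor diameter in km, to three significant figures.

d ≈ 4.46 km

Rearranging for d: d = [D / (1.71 · 7670^0.47 · 3.71^-0.17)]^(1/0.77).
D = 59200 m.
7670^0.47 = 66.97
3.71^-0.17 = 0.8002
Denominator = 1.71 × 66.97 × 0.8002 = 91.64
D / 91.64 = 59200 / 91.64 = 646.0
d = 646.0^(1/0.77) = 646.0^1.2987 = 4463 m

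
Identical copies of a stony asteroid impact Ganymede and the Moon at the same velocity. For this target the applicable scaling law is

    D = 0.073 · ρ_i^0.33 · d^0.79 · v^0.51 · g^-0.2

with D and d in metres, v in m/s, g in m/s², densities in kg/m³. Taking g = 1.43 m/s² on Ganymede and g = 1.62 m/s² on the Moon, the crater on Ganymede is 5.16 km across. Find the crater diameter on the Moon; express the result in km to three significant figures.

D ≈ 5.03 km

All impactor-dependent factors cancel in the ratio, leaving D_Moon/D_Ganymede = (g_Moon/g_Ganymede)^-0.2.
(1.62/1.43)^-0.2 = 1.133^-0.2 = 0.9753
D_Moon = 0.9753 × 5.16 km = 5.03 km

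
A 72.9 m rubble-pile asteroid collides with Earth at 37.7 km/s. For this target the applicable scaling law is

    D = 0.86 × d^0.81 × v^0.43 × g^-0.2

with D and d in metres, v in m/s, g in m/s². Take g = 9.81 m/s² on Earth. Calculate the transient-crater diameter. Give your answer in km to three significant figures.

D ≈ 1.63 km

In SI units: v = 37700 m/s.
d^0.81 = 72.9^0.81 = 32.27
v^0.43 = 37700^0.43 = 92.86
g^-0.2 = 9.81^-0.2 = 0.6334
D = 0.86 × 32.27 × 92.86 × 0.6334 = 1632 m
   = 1.632 km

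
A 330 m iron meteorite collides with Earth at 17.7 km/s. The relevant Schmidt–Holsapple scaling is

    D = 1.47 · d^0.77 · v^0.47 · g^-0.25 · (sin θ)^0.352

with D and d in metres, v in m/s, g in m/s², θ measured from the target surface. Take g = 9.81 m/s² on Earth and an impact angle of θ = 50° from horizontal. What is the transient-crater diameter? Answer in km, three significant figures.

D ≈ 6.52 km

In SI units: v = 17700 m/s.
d^0.77 = 330^0.77 = 86.95
v^0.47 = 17700^0.47 = 99.21
g^-0.25 = 9.81^-0.25 = 0.5650
(sin 50°)^0.352 = 0.7660^0.352 = 0.9104
D = 1.47 × 86.95 × 99.21 × 0.5650 × 0.9104 = 6523 m
   = 6.523 km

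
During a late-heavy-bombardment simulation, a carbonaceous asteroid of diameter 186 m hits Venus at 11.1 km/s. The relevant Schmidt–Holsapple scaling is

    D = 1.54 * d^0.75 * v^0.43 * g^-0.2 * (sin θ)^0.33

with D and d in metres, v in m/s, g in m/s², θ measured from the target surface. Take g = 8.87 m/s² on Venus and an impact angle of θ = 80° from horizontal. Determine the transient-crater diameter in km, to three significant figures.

In SI units: v = 11100 m/s.
d^0.75 = 186^0.75 = 50.37
v^0.43 = 11100^0.43 = 54.89
g^-0.2 = 8.87^-0.2 = 0.6463
(sin 80°)^0.33 = 0.9848^0.33 = 0.9950
D = 1.54 × 50.37 × 54.89 × 0.6463 × 0.9950 = 2738 m
   = 2.738 km

D ≈ 2.74 km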